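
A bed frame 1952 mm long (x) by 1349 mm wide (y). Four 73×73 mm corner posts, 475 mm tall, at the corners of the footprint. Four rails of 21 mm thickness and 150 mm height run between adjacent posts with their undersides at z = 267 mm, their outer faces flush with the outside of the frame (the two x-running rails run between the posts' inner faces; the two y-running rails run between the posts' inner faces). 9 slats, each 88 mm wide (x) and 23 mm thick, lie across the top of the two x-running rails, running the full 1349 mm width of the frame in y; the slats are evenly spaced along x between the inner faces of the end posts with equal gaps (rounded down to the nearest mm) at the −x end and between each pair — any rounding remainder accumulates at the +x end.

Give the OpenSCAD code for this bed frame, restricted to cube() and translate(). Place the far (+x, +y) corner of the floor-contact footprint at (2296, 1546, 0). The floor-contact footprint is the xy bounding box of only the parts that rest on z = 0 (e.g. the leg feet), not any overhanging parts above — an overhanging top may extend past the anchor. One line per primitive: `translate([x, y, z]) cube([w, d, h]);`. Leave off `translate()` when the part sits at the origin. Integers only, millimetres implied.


translate([344, 197, 0]) cube([73, 73, 475]);
translate([344, 1473, 0]) cube([73, 73, 475]);
translate([2223, 197, 0]) cube([73, 73, 475]);
translate([2223, 1473, 0]) cube([73, 73, 475]);
translate([417, 197, 267]) cube([1806, 21, 150]);
translate([417, 1525, 267]) cube([1806, 21, 150]);
translate([344, 270, 267]) cube([21, 1203, 150]);
translate([2275, 270, 267]) cube([21, 1203, 150]);
translate([518, 197, 417]) cube([88, 1349, 23]);
translate([707, 197, 417]) cube([88, 1349, 23]);
translate([896, 197, 417]) cube([88, 1349, 23]);
translate([1085, 197, 417]) cube([88, 1349, 23]);
translate([1274, 197, 417]) cube([88, 1349, 23]);
translate([1463, 197, 417]) cube([88, 1349, 23]);
translate([1652, 197, 417]) cube([88, 1349, 23]);
translate([1841, 197, 417]) cube([88, 1349, 23]);
translate([2030, 197, 417]) cube([88, 1349, 23]);


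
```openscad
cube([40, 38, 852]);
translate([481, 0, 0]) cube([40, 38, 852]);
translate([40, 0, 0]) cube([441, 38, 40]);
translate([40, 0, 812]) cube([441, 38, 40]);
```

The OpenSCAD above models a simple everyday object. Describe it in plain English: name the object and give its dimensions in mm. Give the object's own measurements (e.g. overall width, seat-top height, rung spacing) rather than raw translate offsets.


A rectangular picture frame lying in the x–z plane (depth along y). The opening is 441 mm wide (x) by 772 mm tall (z), surrounded by a border 40 mm wide on all four sides. The frame is 38 mm deep and is made of two full-height vertical stiles with two horizontal rails fitted between them.


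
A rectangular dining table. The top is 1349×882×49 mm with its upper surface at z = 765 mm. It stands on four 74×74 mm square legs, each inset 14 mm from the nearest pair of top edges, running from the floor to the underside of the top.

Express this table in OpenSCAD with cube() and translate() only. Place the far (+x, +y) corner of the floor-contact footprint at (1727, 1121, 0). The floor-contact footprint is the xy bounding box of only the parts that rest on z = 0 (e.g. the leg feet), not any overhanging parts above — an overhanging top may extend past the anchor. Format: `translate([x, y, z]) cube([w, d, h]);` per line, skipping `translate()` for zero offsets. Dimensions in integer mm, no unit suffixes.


// leg_h = 765 - 49 = 716
translate([392, 253, 716]) cube([1349, 882, 49]);
translate([406, 267, 0]) cube([74, 74, 716]);
translate([1653, 267, 0]) cube([74, 74, 716]);
translate([406, 1047, 0]) cube([74, 74, 716]);
translate([1653, 1047, 0]) cube([74, 74, 716]);


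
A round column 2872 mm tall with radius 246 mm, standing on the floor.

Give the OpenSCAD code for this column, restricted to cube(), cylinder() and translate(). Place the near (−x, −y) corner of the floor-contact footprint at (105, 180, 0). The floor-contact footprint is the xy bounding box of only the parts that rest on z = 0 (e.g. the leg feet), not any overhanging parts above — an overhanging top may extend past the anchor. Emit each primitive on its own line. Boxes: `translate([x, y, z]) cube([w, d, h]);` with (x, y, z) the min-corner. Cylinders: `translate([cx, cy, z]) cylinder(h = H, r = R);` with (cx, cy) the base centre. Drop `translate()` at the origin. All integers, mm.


translate([351, 426, 0]) cylinder(h = 2872, r = 246);


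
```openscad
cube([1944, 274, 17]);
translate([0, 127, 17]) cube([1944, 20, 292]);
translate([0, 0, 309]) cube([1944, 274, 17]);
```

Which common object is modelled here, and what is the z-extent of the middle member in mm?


An I-beam. The web height is 292 mm.

Two wide flanges with a thin centred web — an I-beam. Overall 326 mm minus two 17 mm flanges gives a web of 326 − 2·17 = 292 mm.


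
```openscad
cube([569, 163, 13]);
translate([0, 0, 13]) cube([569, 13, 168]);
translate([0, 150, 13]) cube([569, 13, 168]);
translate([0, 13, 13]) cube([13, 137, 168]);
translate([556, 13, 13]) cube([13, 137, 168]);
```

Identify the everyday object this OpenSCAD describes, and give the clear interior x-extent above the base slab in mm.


An open box. The internal width is 543 mm.

A 569×163 base slab with four walls standing on it — an open box. The base is 569 mm wide and the walls are 13 mm thick, so the internal width is 569 − 2 × 13 = 543 mm.


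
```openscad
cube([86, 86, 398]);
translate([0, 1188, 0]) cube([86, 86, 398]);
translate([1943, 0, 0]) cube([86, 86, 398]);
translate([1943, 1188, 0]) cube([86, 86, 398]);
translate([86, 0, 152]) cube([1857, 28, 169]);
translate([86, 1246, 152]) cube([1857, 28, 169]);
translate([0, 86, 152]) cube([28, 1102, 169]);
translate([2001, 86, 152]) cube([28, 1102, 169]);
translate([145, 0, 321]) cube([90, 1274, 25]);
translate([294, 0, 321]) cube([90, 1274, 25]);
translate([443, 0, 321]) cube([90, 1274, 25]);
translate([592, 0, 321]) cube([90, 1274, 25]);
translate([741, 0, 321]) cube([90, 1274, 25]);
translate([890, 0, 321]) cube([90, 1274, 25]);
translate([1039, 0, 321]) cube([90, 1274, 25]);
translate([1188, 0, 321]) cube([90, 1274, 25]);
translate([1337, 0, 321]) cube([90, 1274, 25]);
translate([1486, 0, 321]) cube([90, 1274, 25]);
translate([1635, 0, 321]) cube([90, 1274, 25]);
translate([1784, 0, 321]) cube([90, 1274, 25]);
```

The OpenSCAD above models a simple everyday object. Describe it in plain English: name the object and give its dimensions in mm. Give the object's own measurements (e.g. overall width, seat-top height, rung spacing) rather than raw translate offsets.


A bed frame 2029 mm long (x) by 1274 mm wide (y). Four 86×86 mm corner posts, 398 mm tall, at the corners of the footprint. Four rails of 28 mm thickness and 169 mm height run between adjacent posts with their undersides at z = 152 mm, their outer faces flush with the outside of the frame (the two x-running rails run between the posts' inner faces; the two y-running rails run between the posts' inner faces). 12 slats, each 90 mm wide (x) and 25 mm thick, lie across the top of the two x-running rails, running the full 1274 mm width of the frame in y; along x they sit between the end posts with a 59 mm gap after the −x posts and between neighbouring slats, leaving 69 mm before the +x posts.


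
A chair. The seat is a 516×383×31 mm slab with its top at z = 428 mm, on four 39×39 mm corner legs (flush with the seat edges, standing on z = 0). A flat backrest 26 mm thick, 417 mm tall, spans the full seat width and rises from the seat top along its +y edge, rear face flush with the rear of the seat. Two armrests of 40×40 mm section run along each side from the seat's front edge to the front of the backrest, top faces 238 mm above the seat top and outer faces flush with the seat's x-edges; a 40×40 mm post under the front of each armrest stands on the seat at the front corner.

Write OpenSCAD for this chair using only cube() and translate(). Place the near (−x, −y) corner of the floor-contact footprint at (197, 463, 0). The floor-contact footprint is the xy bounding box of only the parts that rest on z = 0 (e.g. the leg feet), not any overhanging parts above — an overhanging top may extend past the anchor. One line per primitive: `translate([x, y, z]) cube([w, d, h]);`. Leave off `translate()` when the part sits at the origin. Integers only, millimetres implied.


translate([197, 463, 397]) cube([516, 383, 31]);
translate([197, 463, 0]) cube([39, 39, 397]);
translate([674, 463, 0]) cube([39, 39, 397]);
translate([197, 807, 0]) cube([39, 39, 397]);
translate([674, 807, 0]) cube([39, 39, 397]);
translate([197, 820, 428]) cube([516, 26, 417]);
translate([197, 463, 626]) cube([40, 357, 40]);
translate([673, 463, 626]) cube([40, 357, 40]);
translate([197, 463, 428]) cube([40, 40, 198]);
translate([673, 463, 428]) cube([40, 40, 198]);


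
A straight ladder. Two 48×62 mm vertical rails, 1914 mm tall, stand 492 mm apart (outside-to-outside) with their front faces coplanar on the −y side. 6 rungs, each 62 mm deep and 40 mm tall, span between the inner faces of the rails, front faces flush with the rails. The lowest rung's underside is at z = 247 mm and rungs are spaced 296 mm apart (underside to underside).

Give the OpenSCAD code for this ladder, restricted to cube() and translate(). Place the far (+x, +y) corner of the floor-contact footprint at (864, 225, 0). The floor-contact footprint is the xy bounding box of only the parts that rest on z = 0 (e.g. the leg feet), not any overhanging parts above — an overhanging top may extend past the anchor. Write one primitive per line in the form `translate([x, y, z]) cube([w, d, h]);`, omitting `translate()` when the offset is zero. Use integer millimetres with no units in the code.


translate([372, 163, 0]) cube([48, 62, 1914]);
translate([816, 163, 0]) cube([48, 62, 1914]);
translate([420, 163, 247]) cube([396, 62, 40]);
translate([420, 163, 543]) cube([396, 62, 40]);
translate([420, 163, 839]) cube([396, 62, 40]);
translate([420, 163, 1135]) cube([396, 62, 40]);
translate([420, 163, 1431]) cube([396, 62, 40]);
translate([420, 163, 1727]) cube([396, 62, 40]);


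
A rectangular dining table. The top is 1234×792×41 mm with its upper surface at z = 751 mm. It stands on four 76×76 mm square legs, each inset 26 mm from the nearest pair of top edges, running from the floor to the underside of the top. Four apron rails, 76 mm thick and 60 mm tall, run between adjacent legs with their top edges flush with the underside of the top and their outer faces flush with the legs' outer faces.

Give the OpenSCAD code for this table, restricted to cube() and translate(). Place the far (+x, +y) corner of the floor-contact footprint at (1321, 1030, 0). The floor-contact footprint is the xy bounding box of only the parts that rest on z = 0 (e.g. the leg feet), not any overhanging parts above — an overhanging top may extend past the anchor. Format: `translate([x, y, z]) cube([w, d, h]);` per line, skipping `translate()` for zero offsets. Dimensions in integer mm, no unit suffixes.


translate([113, 264, 710]) cube([1234, 792, 41]);
translate([139, 290, 0]) cube([76, 76, 710]);
translate([1245, 290, 0]) cube([76, 76, 710]);
translate([139, 954, 0]) cube([76, 76, 710]);
translate([1245, 954, 0]) cube([76, 76, 710]);
translate([215, 290, 650]) cube([1030, 76, 60]);
translate([215, 954, 650]) cube([1030, 76, 60]);
translate([139, 366, 650]) cube([76, 588, 60]);
translate([1245, 366, 650]) cube([76, 588, 60]);


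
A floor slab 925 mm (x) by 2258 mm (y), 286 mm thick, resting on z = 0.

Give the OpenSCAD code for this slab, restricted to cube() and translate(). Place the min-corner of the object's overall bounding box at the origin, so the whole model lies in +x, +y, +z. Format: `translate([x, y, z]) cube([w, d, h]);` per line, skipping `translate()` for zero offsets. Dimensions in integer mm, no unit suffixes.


cube([925, 2258, 286]);


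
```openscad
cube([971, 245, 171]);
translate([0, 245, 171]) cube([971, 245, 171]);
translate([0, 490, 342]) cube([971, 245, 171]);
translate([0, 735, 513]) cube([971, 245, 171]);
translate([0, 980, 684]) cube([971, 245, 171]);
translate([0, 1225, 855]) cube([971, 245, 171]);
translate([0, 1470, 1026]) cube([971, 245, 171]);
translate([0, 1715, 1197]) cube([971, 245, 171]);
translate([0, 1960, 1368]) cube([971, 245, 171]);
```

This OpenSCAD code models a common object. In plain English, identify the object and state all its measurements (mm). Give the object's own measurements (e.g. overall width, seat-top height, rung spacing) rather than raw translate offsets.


A straight staircase of 9 solid steps. Each step is 971 mm wide (x), 245 mm deep (y, the going) and 171 mm tall (the rise). The first step rests on the floor; each subsequent step sits one going further in +y and one rise higher in +z, directly behind and above the previous step with no overlap.


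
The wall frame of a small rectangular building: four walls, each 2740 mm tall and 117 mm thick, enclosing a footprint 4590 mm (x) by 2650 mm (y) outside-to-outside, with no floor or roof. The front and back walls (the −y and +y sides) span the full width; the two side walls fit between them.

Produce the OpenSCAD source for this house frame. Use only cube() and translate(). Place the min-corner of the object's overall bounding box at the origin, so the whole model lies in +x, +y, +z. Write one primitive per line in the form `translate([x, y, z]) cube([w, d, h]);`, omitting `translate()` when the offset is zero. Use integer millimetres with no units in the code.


cube([4590, 117, 2740]);
translate([0, 2533, 0]) cube([4590, 117, 2740]);
translate([0, 117, 0]) cube([117, 2416, 2740]);
translate([4473, 117, 0]) cube([117, 2416, 2740]);


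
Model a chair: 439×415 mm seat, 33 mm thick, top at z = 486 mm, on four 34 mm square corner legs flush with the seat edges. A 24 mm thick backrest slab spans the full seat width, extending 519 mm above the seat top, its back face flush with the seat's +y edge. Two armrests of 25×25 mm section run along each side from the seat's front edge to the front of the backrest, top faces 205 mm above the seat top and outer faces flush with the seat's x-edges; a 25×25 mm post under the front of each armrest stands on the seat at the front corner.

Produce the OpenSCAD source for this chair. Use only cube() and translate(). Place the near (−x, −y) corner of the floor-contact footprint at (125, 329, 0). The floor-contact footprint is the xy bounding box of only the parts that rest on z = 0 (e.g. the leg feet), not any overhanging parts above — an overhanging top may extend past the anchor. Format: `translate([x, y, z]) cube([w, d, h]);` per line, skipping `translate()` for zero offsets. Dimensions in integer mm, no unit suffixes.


// leg_h = 486 - 33 = 453
// arm post h = 205 - 25 = 180
translate([125, 329, 453]) cube([439, 415, 33]);
translate([125, 329, 0]) cube([34, 34, 453]);
translate([530, 329, 0]) cube([34, 34, 453]);
translate([125, 710, 0]) cube([34, 34, 453]);
translate([530, 710, 0]) cube([34, 34, 453]);
translate([125, 720, 486]) cube([439, 24, 519]);
translate([125, 329, 666]) cube([25, 391, 25]);
translate([539, 329, 666]) cube([25, 391, 25]);
translate([125, 329, 486]) cube([25, 25, 180]);
translate([539, 329, 486]) cube([25, 25, 180]);


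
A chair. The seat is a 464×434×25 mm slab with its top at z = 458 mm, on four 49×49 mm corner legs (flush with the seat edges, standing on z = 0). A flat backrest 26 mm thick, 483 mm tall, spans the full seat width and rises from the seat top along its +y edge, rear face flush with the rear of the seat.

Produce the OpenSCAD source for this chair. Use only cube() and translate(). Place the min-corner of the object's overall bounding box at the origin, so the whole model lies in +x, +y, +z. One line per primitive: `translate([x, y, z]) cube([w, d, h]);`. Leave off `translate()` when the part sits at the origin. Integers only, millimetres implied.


translate([0, 0, 433]) cube([464, 434, 25]);
cube([49, 49, 433]);
translate([415, 0, 0]) cube([49, 49, 433]);
translate([0, 385, 0]) cube([49, 49, 433]);
translate([415, 385, 0]) cube([49, 49, 433]);
translate([0, 408, 458]) cube([464, 26, 483]);


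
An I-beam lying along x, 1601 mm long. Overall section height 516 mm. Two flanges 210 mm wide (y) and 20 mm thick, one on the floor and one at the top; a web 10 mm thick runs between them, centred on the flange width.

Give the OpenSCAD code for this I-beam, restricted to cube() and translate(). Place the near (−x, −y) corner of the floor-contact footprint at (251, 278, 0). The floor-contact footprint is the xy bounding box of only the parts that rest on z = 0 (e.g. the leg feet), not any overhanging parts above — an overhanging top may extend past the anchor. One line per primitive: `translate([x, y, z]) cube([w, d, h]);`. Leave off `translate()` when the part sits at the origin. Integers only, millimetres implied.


translate([251, 278, 0]) cube([1601, 210, 20]);
translate([251, 378, 20]) cube([1601, 10, 476]);
translate([251, 278, 496]) cube([1601, 210, 20]);


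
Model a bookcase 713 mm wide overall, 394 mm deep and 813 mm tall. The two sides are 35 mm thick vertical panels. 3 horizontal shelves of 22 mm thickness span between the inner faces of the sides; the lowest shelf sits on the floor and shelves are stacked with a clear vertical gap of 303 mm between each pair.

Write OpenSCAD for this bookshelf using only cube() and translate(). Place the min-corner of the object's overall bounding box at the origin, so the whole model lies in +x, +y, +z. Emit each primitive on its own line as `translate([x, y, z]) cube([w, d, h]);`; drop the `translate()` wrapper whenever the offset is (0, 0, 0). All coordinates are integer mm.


cube([35, 394, 813]);
translate([678, 0, 0]) cube([35, 394, 813]);
translate([35, 0, 0]) cube([643, 394, 22]);
translate([35, 0, 325]) cube([643, 394, 22]);
translate([35, 0, 650]) cube([643, 394, 22]);


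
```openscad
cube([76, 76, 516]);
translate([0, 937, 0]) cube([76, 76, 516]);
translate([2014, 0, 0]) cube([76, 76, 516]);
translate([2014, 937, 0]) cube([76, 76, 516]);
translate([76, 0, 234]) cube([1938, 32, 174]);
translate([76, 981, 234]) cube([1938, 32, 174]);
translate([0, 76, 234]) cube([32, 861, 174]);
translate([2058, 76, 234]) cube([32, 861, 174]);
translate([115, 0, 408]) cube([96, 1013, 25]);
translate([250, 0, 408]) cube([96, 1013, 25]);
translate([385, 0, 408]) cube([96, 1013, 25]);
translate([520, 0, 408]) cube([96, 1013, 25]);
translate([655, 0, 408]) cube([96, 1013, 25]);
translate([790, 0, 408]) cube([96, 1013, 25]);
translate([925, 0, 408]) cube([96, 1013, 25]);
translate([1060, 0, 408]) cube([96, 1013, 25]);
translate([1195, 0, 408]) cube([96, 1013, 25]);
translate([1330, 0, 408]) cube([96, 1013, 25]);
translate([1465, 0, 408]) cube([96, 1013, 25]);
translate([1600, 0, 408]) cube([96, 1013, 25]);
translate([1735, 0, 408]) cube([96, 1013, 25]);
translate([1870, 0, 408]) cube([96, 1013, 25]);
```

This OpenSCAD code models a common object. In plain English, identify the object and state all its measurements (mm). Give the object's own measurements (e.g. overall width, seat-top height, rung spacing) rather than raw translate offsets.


A bed frame 2090 mm long (x) by 1013 mm wide (y). Four 76×76 mm corner posts, 516 mm tall, at the corners of the footprint. Four rails of 32 mm thickness and 174 mm height run between adjacent posts with their undersides at z = 234 mm, their outer faces flush with the outside of the frame (the two x-running rails run between the posts' inner faces; the two y-running rails run between the posts' inner faces). 14 slats, each 96 mm wide (x) and 25 mm thick, lie across the top of the two x-running rails, running the full 1013 mm width of the frame in y; along x they sit between the end posts with a 39 mm gap after the −x posts and between neighbouring slats, leaving 48 mm before the +x posts.


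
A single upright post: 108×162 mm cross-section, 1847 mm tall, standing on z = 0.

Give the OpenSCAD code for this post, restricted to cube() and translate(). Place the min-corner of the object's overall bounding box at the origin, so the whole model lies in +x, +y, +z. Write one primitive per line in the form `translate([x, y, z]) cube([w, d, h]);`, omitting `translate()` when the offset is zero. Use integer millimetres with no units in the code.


cube([108, 162, 1847]);


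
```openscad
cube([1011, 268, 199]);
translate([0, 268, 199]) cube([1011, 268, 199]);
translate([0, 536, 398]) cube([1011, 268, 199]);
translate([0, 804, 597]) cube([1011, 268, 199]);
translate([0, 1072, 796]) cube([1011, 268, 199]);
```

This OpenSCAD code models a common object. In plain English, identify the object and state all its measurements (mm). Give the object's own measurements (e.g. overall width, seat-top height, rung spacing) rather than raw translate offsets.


A straight staircase of 5 solid steps. Each step is 1011 mm wide (x), 268 mm deep (y, the going) and 199 mm tall (the rise). The first step rests on the floor; each subsequent step sits one going further in +y and one rise higher in +z, directly behind and above the previous step with no overlap.


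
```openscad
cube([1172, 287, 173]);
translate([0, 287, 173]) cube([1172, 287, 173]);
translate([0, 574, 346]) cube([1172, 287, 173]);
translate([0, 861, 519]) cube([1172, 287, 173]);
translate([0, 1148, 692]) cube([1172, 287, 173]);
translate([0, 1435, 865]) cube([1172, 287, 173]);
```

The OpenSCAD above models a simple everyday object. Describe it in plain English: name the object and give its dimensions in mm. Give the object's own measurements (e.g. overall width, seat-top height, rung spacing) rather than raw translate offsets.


A straight staircase of 6 solid steps. Each step is 1172 mm wide (x), 287 mm deep (y, the going) and 173 mm tall (the rise). The first step rests on the floor; each subsequent step sits one going further in +y and one rise higher in +z, directly behind and above the previous step with no overlap.


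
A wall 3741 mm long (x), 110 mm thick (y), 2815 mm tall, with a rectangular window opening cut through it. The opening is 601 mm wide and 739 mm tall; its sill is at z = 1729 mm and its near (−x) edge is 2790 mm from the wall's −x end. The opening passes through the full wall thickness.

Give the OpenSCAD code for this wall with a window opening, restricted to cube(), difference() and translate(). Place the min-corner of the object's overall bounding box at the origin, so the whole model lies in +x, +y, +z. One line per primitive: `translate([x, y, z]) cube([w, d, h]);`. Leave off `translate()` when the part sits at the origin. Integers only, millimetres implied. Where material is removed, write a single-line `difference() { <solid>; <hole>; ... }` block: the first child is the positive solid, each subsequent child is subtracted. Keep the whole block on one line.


difference() { cube([3741, 110, 2815]); translate([2790, 0, 1729]) cube([601, 110, 739]); }


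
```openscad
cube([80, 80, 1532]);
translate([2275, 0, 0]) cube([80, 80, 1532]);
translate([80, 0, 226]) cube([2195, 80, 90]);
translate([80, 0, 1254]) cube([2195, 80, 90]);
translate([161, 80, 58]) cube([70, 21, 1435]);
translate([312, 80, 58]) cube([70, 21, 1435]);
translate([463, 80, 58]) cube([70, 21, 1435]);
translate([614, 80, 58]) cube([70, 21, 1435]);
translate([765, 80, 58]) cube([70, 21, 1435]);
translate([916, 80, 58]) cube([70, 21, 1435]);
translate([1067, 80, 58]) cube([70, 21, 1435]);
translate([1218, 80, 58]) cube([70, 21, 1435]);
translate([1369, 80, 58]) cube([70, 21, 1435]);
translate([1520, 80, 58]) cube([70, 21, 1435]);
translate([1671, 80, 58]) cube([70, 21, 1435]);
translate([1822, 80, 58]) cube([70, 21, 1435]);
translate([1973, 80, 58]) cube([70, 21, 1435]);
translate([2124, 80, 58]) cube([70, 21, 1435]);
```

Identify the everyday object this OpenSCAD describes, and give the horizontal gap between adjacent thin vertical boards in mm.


A fence section. The picket gap is 81 mm.

Two posts, two rails, 14 pickets — a fence section. Span 2195 mm holds 14 pickets of 70 mm with 15 equal gaps: ⌊(2195 − 14·70) / 15⌋ = 81 mm.


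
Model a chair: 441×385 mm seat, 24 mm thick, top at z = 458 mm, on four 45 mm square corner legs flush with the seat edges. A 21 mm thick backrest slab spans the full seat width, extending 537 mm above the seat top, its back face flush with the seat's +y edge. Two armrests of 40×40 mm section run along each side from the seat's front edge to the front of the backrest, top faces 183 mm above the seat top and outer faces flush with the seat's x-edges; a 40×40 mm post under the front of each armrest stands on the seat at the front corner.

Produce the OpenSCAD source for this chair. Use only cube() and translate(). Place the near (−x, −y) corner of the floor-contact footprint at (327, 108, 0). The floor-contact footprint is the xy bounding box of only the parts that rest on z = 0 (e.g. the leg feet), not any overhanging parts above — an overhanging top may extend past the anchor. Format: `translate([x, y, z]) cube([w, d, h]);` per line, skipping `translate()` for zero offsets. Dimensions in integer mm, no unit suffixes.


translate([327, 108, 434]) cube([441, 385, 24]);
translate([327, 108, 0]) cube([45, 45, 434]);
translate([723, 108, 0]) cube([45, 45, 434]);
translate([327, 448, 0]) cube([45, 45, 434]);
translate([723, 448, 0]) cube([45, 45, 434]);
translate([327, 472, 458]) cube([441, 21, 537]);
translate([327, 108, 601]) cube([40, 364, 40]);
translate([728, 108, 601]) cube([40, 364, 40]);
translate([327, 108, 458]) cube([40, 40, 143]);
translate([728, 108, 458]) cube([40, 40, 143]);


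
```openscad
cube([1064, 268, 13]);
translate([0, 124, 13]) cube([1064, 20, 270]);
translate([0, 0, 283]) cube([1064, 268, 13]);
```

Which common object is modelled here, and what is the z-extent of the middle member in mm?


An I-beam. The web height is 270 mm.

Two wide flanges with a thin centred web — an I-beam. Overall 296 mm minus two 13 mm flanges gives a web of 296 − 2·13 = 270 mm.


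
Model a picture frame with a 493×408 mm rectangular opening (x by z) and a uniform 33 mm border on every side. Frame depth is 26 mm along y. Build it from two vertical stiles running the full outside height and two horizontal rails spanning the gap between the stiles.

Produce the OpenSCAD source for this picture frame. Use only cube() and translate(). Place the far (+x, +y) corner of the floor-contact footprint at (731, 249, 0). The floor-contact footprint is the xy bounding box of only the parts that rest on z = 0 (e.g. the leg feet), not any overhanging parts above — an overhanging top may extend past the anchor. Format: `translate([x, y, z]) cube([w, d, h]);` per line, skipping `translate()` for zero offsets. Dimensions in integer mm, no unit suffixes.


translate([172, 223, 0]) cube([33, 26, 474]);
translate([698, 223, 0]) cube([33, 26, 474]);
translate([205, 223, 0]) cube([493, 26, 33]);
translate([205, 223, 441]) cube([493, 26, 33]);


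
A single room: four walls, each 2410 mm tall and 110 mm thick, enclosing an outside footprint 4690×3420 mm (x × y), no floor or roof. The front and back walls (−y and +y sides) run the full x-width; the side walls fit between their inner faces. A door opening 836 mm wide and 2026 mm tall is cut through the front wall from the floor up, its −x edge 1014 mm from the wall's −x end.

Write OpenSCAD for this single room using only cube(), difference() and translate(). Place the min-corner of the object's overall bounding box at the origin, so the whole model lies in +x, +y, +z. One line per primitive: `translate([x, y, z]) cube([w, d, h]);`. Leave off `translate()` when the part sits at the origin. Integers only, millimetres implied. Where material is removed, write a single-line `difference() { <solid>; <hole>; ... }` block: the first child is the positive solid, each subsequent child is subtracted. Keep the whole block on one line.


difference() { cube([4690, 110, 2410]); translate([1014, 0, 0]) cube([836, 110, 2026]); }
translate([0, 3310, 0]) cube([4690, 110, 2410]);
translate([0, 110, 0]) cube([110, 3200, 2410]);
translate([4580, 110, 0]) cube([110, 3200, 2410]);


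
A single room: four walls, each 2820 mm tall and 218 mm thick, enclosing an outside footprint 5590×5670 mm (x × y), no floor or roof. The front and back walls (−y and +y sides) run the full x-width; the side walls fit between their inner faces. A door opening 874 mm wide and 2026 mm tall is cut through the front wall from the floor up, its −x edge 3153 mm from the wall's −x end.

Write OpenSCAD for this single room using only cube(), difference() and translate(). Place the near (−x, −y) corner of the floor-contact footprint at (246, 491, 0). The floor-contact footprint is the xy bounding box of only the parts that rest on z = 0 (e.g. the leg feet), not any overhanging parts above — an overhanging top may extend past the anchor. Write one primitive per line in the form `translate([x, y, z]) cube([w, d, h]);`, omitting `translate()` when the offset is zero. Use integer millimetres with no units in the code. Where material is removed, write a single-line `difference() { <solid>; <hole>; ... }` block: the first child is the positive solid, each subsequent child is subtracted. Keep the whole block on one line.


difference() { translate([246, 491, 0]) cube([5590, 218, 2820]); translate([3399, 491, 0]) cube([874, 218, 2026]); }
translate([246, 5943, 0]) cube([5590, 218, 2820]);
translate([246, 709, 0]) cube([218, 5234, 2820]);
translate([5618, 709, 0]) cube([218, 5234, 2820]);


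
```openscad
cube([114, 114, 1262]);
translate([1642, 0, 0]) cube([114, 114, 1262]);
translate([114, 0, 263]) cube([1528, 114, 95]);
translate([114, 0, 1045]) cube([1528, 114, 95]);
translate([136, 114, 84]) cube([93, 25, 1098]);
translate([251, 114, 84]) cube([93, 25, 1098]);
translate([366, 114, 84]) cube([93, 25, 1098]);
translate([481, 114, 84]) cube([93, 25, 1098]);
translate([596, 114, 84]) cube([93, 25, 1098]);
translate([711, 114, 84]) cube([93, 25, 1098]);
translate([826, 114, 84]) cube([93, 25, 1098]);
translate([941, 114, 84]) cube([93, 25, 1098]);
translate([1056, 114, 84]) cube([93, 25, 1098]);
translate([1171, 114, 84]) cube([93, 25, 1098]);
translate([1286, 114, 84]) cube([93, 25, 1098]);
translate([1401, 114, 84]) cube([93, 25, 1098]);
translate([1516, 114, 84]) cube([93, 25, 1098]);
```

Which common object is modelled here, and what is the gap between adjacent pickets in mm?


A fence section. The picket gap is 22 mm.

Two posts, two rails, 13 pickets — a fence section. Span 1528 mm holds 13 pickets of 93 mm with 14 equal gaps: ⌊(1528 − 13·93) / 14⌋ = 22 mm.


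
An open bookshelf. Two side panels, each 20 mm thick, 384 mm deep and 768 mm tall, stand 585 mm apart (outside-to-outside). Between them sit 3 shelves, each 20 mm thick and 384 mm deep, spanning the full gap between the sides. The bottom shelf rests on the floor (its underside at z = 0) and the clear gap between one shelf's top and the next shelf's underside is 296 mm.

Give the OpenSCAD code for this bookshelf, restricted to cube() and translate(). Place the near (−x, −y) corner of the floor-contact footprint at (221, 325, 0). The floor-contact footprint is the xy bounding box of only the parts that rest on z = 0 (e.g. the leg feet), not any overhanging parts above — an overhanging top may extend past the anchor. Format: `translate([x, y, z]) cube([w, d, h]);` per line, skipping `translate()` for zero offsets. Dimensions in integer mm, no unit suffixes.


translate([221, 325, 0]) cube([20, 384, 768]);
translate([786, 325, 0]) cube([20, 384, 768]);
translate([241, 325, 0]) cube([545, 384, 20]);
translate([241, 325, 316]) cube([545, 384, 20]);
translate([241, 325, 632]) cube([545, 384, 20]);


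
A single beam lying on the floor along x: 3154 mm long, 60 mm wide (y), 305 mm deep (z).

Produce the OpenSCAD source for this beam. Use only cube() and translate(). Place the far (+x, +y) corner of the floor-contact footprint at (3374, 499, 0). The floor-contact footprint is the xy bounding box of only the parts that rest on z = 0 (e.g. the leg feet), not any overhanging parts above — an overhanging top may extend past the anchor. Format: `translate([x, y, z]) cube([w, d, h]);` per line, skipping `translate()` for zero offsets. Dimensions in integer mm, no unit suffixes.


translate([220, 439, 0]) cube([3154, 60, 305]);


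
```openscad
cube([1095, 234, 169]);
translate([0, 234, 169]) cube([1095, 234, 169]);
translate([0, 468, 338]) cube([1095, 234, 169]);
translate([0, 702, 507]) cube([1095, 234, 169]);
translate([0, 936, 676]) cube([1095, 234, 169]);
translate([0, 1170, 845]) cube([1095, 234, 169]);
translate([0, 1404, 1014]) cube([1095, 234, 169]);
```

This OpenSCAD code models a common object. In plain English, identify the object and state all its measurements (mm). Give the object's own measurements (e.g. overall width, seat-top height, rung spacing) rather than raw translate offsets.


A straight staircase of 7 solid steps. Each step is 1095 mm wide (x), 234 mm deep (y, the going) and 169 mm tall (the rise). The first step rests on the floor; each subsequent step sits one going further in +y and one rise higher in +z, directly behind and above the previous step with no overlap.


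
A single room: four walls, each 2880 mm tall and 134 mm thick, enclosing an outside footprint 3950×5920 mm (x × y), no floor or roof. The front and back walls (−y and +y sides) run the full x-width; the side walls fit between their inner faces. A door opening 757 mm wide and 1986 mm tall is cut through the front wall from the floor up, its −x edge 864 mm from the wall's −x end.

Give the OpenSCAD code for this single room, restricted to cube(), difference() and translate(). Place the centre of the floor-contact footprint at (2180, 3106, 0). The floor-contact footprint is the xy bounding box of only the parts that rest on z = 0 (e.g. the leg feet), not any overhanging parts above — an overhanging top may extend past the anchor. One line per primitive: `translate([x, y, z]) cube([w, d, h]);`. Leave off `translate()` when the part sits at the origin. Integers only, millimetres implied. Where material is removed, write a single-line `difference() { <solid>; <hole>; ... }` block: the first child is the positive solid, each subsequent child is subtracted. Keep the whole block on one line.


difference() { translate([205, 146, 0]) cube([3950, 134, 2880]); translate([1069, 146, 0]) cube([757, 134, 1986]); }
translate([205, 5932, 0]) cube([3950, 134, 2880]);
translate([205, 280, 0]) cube([134, 5652, 2880]);
translate([4021, 280, 0]) cube([134, 5652, 2880]);


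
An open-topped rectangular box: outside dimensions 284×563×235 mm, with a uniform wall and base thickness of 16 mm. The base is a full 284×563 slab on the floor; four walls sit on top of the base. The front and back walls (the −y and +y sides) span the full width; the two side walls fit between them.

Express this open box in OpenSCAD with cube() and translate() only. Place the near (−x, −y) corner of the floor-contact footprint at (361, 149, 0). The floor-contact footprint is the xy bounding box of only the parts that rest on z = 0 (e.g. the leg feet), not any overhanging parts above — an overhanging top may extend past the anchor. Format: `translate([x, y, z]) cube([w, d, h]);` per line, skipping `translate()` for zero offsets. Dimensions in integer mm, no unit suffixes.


translate([361, 149, 0]) cube([284, 563, 16]);
translate([361, 149, 16]) cube([284, 16, 219]);
translate([361, 696, 16]) cube([284, 16, 219]);
translate([361, 165, 16]) cube([16, 531, 219]);
translate([629, 165, 16]) cube([16, 531, 219]);


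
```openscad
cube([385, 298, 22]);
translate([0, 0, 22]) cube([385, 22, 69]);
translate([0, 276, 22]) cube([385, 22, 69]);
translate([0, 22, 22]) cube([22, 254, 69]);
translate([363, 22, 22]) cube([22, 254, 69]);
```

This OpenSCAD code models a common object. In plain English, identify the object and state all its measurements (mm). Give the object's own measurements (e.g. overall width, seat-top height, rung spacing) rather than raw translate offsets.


An open-topped rectangular box: outside dimensions 385×298×91 mm, with a uniform wall and base thickness of 22 mm. The base is a full 385×298 slab on the floor; four walls sit on top of the base. The front and back walls (the −y and +y sides) span the full width; the two side walls fit between them.


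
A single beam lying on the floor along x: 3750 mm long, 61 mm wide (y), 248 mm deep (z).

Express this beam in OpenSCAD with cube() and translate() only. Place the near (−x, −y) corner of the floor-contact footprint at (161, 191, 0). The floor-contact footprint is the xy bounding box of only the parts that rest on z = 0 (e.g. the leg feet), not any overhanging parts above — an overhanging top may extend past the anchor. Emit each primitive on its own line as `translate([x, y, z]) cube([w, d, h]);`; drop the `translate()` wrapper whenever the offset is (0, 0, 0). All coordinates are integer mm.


translate([161, 191, 0]) cube([3750, 61, 248]);


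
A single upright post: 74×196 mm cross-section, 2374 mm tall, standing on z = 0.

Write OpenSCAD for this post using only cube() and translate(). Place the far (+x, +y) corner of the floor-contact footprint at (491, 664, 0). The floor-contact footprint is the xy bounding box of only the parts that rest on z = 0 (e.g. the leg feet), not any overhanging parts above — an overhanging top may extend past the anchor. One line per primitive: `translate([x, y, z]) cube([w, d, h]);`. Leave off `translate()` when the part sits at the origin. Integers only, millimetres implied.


translate([417, 468, 0]) cube([74, 196, 2374]);


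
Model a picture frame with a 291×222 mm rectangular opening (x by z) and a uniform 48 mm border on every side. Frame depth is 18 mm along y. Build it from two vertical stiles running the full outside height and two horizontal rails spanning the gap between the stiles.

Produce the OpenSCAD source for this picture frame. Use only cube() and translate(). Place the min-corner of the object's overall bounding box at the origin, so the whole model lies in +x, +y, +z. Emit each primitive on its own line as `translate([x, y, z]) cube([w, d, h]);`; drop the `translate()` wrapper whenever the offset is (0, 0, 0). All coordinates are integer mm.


cube([48, 18, 318]);
translate([339, 0, 0]) cube([48, 18, 318]);
translate([48, 0, 0]) cube([291, 18, 48]);
translate([48, 0, 270]) cube([291, 18, 48]);


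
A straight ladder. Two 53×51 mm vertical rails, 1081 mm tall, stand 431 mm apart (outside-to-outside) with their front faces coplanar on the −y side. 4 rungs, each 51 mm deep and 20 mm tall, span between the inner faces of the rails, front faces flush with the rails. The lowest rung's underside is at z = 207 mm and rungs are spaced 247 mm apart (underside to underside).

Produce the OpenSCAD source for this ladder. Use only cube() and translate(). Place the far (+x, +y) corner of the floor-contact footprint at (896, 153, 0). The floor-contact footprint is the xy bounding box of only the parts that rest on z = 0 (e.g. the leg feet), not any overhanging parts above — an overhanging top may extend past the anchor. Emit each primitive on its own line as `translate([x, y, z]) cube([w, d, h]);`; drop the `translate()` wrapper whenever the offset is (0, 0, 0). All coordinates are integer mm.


// rung span = 431 - 2*53 = 325
// rung[k] z = 207 + k*247
translate([465, 102, 0]) cube([53, 51, 1081]);
translate([843, 102, 0]) cube([53, 51, 1081]);
translate([518, 102, 207]) cube([325, 51, 20]);
translate([518, 102, 454]) cube([325, 51, 20]);
translate([518, 102, 701]) cube([325, 51, 20]);
translate([518, 102, 948]) cube([325, 51, 20]);


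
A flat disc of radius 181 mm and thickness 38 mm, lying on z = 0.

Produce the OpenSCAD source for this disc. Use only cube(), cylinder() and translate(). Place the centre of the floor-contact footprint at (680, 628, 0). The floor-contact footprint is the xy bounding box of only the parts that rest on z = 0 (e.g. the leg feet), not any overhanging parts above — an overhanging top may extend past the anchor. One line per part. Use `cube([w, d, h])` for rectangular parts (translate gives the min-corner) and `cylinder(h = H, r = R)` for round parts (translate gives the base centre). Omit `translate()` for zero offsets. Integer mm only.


translate([680, 628, 0]) cylinder(h = 38, r = 181);
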